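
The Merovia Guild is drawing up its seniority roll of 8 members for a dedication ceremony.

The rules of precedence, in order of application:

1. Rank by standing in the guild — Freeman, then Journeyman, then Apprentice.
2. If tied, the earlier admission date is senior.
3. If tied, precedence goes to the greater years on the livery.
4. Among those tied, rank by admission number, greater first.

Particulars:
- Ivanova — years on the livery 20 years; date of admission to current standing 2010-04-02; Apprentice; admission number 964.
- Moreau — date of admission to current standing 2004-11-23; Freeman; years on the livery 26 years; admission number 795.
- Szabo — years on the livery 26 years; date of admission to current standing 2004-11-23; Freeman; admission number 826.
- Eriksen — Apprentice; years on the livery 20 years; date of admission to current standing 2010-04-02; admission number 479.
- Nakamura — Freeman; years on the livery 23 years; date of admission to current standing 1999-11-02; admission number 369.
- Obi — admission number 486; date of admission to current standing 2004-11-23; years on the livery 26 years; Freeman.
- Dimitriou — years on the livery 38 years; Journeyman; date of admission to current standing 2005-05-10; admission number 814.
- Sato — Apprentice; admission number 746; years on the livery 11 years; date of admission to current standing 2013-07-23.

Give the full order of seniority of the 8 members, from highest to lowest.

By standing in the guild: Nakamura, Szabo, Moreau and Obi (Freeman); then Dimitriou (Journeyman); then Ivanova, Eriksen and Sato (Apprentice).
Among Nakamura, Szabo, Moreau and Obi, by date of admission to current standing (earlier first): Nakamura (1999-11-02) before Szabo, Moreau and Obi (2004-11-23).
Szabo, Moreau and Obi all have years on the livery 26 years, so the next rule applies.
Among Szabo, Moreau and Obi, by admission number (higher first): Szabo (826) before Moreau (795) before Obi (486).
Among Ivanova, Eriksen and Sato, by date of admission to current standing (earlier first): Ivanova and Eriksen (2010-04-02) before Sato (2013-07-23).
Ivanova and Eriksen both have years on the livery 20 years, so the next rule applies.
Among Ivanova and Eriksen, by admission number (higher first): Ivanova (964) before Eriksen (479).
Full order: Nakamura, Szabo, Moreau, Obi, Dimitriou, Ivanova, Eriksen, Sato.

Nakamura, Szabo, Moreau, Obi, Dimitriou, Ivanova, Eriksen, Sato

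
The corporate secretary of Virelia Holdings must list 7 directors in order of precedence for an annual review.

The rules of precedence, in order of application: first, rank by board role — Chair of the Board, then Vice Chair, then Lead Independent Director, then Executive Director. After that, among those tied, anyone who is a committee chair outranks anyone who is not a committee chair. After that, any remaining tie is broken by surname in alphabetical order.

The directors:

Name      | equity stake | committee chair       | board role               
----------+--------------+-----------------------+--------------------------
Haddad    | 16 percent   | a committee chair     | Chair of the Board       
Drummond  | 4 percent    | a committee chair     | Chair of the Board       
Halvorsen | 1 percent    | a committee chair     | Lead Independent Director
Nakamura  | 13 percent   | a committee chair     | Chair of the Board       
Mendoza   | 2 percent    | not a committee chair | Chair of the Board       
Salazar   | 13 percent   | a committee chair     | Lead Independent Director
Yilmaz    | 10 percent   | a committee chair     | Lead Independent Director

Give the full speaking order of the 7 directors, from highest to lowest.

Drummond, Haddad, Nakamura, Mendoza, Halvorsen, Salazar, Yilmaz

By board role: Drummond, Haddad, Nakamura and Mendoza (Chair of the Board); then Halvorsen, Salazar and Yilmaz (Lead Independent Director).
Among Drummond, Haddad, Nakamura and Mendoza, a committee chair before not a committee chair: Drummond, Haddad and Nakamura (a committee chair) before Mendoza (not a committee chair).
Among Drummond, Haddad and Nakamura, alphabetically by surname: Drummond before Haddad before Nakamura.
Halvorsen, Salazar and Yilmaz are each a committee chair, so the next rule applies.
Among Halvorsen, Salazar and Yilmaz, alphabetically by surname: Halvorsen before Salazar before Yilmaz.
Full order: Drummond, Haddad, Nakamura, Mendoza, Halvorsen, Salazar, Yilmaz.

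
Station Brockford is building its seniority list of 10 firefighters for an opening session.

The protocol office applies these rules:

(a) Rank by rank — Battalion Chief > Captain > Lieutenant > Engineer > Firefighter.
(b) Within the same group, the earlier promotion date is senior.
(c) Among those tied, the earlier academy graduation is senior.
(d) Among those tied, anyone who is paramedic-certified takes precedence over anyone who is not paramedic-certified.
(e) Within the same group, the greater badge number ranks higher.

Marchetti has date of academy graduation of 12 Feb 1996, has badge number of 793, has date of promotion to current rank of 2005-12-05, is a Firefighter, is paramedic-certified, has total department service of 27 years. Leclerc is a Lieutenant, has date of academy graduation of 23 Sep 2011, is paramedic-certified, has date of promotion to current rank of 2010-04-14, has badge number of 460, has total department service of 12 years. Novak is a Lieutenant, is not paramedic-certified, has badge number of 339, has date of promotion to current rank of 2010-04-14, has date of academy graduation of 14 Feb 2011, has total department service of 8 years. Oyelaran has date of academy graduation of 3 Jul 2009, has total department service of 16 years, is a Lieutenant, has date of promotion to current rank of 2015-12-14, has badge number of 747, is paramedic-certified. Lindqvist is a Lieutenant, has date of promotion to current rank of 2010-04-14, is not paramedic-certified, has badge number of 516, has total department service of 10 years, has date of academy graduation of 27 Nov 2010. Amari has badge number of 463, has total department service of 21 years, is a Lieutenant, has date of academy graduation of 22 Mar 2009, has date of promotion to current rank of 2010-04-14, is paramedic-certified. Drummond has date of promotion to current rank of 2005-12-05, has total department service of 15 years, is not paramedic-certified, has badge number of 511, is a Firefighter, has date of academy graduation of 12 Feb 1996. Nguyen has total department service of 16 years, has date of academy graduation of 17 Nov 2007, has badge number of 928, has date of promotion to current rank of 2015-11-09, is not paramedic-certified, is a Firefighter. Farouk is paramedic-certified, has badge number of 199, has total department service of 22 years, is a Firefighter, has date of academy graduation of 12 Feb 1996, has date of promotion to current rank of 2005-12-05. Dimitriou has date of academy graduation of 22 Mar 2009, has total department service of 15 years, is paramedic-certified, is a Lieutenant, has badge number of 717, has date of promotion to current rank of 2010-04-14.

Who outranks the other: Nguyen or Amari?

By rank: Dimitriou, Amari, Lindqvist, Novak, Leclerc and Oyelaran (Lieutenant); then Marchetti, Farouk, Drummond and Nguyen (Firefighter).
Among Dimitriou, Amari, Lindqvist, Novak, Leclerc and Oyelaran, by date of promotion to current rank (earlier first): Dimitriou, Amari, Lindqvist, Novak and Leclerc (2010-04-14) before Oyelaran (2015-12-14).
Among Dimitriou, Amari, Lindqvist, Novak and Leclerc, by date of academy graduation (earlier first): Dimitriou and Amari (22 Mar 2009) before Lindqvist (27 Nov 2010) before Novak (14 Feb 2011) before Leclerc (23 Sep 2011).
Dimitriou and Amari are each paramedic-certified, so the next rule applies.
Among Dimitriou and Amari, by badge number (higher first): Dimitriou (717) before Amari (463).
Among Marchetti, Farouk, Drummond and Nguyen, by date of promotion to current rank (earlier first): Marchetti, Farouk and Drummond (2005-12-05) before Nguyen (2015-11-09).
Marchetti, Farouk and Drummond all have date of academy graduation 12 Feb 1996, so the next rule applies.
Among Marchetti, Farouk and Drummond, paramedic-certified before not paramedic-certified: Marchetti and Farouk (paramedic-certified) before Drummond (not paramedic-certified).
Among Marchetti and Farouk, by badge number (higher first): Marchetti (793) before Farouk (199).
So Amari takes precedence.

Amari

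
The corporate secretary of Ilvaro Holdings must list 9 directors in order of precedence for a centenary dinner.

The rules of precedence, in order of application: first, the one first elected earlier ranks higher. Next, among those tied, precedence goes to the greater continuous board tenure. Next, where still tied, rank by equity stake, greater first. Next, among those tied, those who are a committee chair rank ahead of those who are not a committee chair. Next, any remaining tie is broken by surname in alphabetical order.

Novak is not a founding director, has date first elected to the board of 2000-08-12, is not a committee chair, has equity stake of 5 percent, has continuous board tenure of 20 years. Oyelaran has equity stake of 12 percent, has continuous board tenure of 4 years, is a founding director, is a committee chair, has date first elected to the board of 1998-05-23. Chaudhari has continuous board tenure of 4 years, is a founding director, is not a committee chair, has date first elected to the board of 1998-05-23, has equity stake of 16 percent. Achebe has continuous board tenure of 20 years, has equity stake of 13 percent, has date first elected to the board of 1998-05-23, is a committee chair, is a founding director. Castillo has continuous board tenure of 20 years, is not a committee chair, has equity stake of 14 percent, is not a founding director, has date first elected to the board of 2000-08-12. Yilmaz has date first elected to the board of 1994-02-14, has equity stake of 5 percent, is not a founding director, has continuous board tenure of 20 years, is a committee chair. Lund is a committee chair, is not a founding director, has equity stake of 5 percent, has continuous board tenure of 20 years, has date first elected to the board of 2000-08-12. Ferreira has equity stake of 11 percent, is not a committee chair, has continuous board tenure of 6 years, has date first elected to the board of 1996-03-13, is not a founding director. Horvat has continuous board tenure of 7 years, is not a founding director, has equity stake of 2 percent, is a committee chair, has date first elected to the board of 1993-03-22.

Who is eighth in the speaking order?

By date first elected to the board (earlier first): Horvat (1993-03-22); then Yilmaz (1994-02-14); then Ferreira (1996-03-13); then Achebe, Chaudhari and Oyelaran (each 1998-05-23); then Castillo, Lund and Novak (each 2000-08-12).
Among Achebe, Chaudhari and Oyelaran, by continuous board tenure (higher first): Achebe (20 years) before Chaudhari and Oyelaran (4 years).
Among Chaudhari and Oyelaran, by equity stake (higher first): Chaudhari (16 percent) before Oyelaran (12 percent).
Castillo, Lund and Novak all have continuous board tenure 20 years, so the next rule applies.
Among Castillo, Lund and Novak, by equity stake (higher first): Castillo (14 percent) before Lund and Novak (5 percent).
Among Lund and Novak, a committee chair before not a committee chair: Lund (a committee chair) before Novak (not a committee chair).
Order: Horvat, Yilmaz, Ferreira, Achebe, Chaudhari, Oyelaran, Castillo, Lund, Novak.

Lund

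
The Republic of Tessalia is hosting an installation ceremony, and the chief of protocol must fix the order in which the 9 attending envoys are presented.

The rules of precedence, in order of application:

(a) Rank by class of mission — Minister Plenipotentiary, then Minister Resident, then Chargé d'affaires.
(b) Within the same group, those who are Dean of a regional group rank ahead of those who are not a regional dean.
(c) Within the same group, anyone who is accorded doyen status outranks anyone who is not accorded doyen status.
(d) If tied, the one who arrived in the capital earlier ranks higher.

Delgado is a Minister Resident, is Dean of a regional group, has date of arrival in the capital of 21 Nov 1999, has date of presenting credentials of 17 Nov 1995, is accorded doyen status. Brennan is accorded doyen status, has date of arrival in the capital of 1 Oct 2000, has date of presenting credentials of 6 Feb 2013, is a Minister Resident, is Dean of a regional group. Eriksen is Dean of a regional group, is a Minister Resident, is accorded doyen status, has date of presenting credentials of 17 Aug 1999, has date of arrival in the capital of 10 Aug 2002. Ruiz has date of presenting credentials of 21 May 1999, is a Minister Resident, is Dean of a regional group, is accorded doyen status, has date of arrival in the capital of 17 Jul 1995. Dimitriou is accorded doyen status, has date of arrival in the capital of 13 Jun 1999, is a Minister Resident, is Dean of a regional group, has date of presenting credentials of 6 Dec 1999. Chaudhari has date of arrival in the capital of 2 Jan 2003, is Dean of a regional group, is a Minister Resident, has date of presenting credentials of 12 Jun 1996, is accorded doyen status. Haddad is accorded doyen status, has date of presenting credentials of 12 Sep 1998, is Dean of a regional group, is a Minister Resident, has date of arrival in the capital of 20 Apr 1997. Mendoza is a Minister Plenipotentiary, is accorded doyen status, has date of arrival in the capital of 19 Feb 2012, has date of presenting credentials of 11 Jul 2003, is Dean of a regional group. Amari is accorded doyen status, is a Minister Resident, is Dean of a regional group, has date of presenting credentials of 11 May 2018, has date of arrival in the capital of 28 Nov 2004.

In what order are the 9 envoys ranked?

Mendoza, Ruiz, Haddad, Dimitriou, Delgado, Brennan, Eriksen, Chaudhari, Amari

By class of mission: Mendoza (Minister Plenipotentiary); then Ruiz, Haddad, Dimitriou, Delgado, Brennan, Eriksen, Chaudhari and Amari (Minister Resident).
Ruiz, Haddad, Dimitriou, Delgado, Brennan, Eriksen, Chaudhari and Amari are each Dean of a regional group, so the next rule applies.
Ruiz, Haddad, Dimitriou, Delgado, Brennan, Eriksen, Chaudhari and Amari are each accorded doyen status, so the next rule applies.
Among Ruiz, Haddad, Dimitriou, Delgado, Brennan, Eriksen, Chaudhari and Amari, by date of arrival in the capital (earlier first): Ruiz (17 Jul 1995) before Haddad (20 Apr 1997) before Dimitriou (13 Jun 1999) before Delgado (21 Nov 1999) before Brennan (1 Oct 2000) before Eriksen (10 Aug 2002) before Chaudhari (2 Jan 2003) before Amari (28 Nov 2004).
Full order: Mendoza, Ruiz, Haddad, Dimitriou, Delgado, Brennan, Eriksen, Chaudhari, Amari.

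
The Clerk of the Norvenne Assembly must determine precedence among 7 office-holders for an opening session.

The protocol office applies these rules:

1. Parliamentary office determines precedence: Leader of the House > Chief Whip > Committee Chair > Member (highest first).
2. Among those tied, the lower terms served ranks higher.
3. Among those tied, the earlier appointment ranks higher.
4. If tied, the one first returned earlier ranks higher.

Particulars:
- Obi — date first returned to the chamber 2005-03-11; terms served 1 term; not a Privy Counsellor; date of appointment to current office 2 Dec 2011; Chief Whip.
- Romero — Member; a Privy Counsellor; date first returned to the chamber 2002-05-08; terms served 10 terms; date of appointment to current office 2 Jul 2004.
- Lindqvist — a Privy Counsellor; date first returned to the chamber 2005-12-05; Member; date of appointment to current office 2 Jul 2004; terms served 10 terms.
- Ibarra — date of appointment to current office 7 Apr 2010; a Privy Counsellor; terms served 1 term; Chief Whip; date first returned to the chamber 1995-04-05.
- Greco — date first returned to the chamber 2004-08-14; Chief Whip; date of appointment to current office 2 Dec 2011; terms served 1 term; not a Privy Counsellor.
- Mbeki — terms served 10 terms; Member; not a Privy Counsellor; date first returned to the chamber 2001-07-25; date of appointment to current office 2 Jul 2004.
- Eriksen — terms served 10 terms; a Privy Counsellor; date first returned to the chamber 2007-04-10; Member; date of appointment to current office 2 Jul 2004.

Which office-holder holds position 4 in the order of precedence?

Mbeki

By parliamentary office: Ibarra, Greco and Obi (Chief Whip); then Mbeki, Romero, Lindqvist and Eriksen (Member).
Ibarra, Greco and Obi all have terms served 1 term, so the next rule applies.
Among Ibarra, Greco and Obi, by date of appointment to current office (earlier first): Ibarra (7 Apr 2010) before Greco and Obi (2 Dec 2011).
Among Greco and Obi, by date first returned to the chamber (earlier first): Greco (2004-08-14) before Obi (2005-03-11).
Mbeki, Romero, Lindqvist and Eriksen all have terms served 10 terms, so the next rule applies.
Mbeki, Romero, Lindqvist and Eriksen all have date of appointment to current office 2 Jul 2004, so the next rule applies.
Among Mbeki, Romero, Lindqvist and Eriksen, by date first returned to the chamber (earlier first): Mbeki (2001-07-25) before Romero (2002-05-08) before Lindqvist (2005-12-05) before Eriksen (2007-04-10).
Order: Ibarra, Greco, Obi, Mbeki, Romero, Lindqvist, Eriksen.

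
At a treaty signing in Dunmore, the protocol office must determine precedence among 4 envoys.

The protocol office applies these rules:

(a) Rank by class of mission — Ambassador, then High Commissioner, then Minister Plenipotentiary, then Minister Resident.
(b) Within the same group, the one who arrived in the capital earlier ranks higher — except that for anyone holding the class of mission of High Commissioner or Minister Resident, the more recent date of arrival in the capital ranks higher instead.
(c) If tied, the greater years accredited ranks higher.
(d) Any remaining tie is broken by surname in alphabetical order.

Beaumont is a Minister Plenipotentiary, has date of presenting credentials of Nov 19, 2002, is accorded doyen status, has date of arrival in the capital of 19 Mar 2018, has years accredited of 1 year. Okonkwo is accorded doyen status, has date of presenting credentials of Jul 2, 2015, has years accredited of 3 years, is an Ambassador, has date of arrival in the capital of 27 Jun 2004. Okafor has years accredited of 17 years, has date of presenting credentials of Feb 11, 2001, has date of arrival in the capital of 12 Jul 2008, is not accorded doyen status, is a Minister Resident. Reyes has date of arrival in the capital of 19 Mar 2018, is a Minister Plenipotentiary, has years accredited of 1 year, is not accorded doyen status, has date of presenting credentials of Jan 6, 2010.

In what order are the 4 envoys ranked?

Okonkwo, Beaumont, Reyes, Okafor

By class of mission: Okonkwo (Ambassador); then Beaumont and Reyes (Minister Plenipotentiary); then Okafor (Minister Resident).
Beaumont and Reyes both have date of arrival in the capital 19 Mar 2018, so the next rule applies.
Beaumont and Reyes both have years accredited 1 year, so the next rule applies.
Among Beaumont and Reyes, alphabetically by surname: Beaumont before Reyes.
Full order: Okonkwo, Beaumont, Reyes, Okafor.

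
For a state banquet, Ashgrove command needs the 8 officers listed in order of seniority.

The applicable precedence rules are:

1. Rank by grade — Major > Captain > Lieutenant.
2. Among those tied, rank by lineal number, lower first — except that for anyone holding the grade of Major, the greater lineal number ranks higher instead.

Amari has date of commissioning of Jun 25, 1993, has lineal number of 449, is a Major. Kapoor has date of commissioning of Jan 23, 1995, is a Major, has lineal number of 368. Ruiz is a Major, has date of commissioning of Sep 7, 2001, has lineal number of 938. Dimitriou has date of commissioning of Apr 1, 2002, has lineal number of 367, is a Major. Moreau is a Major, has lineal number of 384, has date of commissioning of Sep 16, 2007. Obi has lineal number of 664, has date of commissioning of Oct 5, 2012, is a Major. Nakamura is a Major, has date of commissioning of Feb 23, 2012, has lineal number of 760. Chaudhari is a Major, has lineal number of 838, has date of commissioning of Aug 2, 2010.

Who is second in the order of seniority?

By grade: Ruiz, Chaudhari, Nakamura, Obi, Amari, Moreau, Kapoor and Dimitriou (Major).
Among Ruiz, Chaudhari, Nakamura, Obi, Amari, Moreau, Kapoor and Dimitriou, by lineal number (higher first) (reversed rule for this group): Ruiz (938) before Chaudhari (838) before Nakamura (760) before Obi (664) before Amari (449) before Moreau (384) before Kapoor (368) before Dimitriou (367).
Order: Ruiz, Chaudhari, Nakamura, Obi, Amari, Moreau, Kapoor, Dimitriou.

Chaudhari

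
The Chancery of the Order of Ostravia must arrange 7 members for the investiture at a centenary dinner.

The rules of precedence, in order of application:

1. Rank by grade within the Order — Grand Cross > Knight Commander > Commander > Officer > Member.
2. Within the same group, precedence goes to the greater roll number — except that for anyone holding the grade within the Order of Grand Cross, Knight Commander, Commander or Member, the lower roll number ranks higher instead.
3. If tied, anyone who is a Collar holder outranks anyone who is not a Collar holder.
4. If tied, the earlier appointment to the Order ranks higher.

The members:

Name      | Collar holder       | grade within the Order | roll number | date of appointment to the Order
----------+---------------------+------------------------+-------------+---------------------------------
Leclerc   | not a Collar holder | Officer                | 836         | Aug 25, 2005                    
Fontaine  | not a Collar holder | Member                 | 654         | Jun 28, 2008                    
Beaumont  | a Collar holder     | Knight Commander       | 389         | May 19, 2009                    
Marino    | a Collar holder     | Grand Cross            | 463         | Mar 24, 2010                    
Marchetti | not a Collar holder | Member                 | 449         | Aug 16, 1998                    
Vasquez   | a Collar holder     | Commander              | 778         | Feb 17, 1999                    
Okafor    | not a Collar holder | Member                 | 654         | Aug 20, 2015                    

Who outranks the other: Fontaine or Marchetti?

Marchetti

By grade within the Order: Marino (Grand Cross); then Beaumont (Knight Commander); then Vasquez (Commander); then Leclerc (Officer); then Marchetti, Fontaine and Okafor (Member).
Among Marchetti, Fontaine and Okafor, by roll number (lower first) (reversed rule for this group): Marchetti (449) before Fontaine and Okafor (654).
Fontaine and Okafor are each not a Collar holder, so the next rule applies.
Among Fontaine and Okafor, by date of appointment to the Order (earlier first): Fontaine (Jun 28, 2008) before Okafor (Aug 20, 2015).
So Marchetti takes precedence.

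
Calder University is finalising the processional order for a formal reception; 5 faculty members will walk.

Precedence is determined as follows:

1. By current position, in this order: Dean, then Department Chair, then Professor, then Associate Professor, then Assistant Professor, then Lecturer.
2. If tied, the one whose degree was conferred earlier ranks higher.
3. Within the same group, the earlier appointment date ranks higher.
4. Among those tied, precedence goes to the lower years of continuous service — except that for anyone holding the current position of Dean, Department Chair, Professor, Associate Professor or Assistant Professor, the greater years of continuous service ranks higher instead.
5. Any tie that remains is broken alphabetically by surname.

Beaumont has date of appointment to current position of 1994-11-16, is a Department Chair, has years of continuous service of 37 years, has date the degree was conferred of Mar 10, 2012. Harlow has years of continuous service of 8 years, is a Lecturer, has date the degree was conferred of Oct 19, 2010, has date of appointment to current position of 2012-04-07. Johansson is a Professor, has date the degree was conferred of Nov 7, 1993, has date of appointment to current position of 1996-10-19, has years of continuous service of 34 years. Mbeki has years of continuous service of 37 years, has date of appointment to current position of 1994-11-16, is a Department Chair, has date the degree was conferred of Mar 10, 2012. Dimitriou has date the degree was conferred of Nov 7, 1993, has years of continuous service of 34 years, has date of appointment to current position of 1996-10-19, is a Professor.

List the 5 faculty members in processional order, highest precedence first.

By current position: Beaumont and Mbeki (Department Chair); then Dimitriou and Johansson (Professor); then Harlow (Lecturer).
Beaumont and Mbeki both have date the degree was conferred Mar 10, 2012, so the next rule applies.
Beaumont and Mbeki both have date of appointment to current position 1994-11-16, so the next rule applies.
Beaumont and Mbeki both have years of continuous service 37 years, so the next rule applies.
Among Beaumont and Mbeki, alphabetically by surname: Beaumont before Mbeki.
Dimitriou and Johansson both have date the degree was conferred Nov 7, 1993, so the next rule applies.
Dimitriou and Johansson both have date of appointment to current position 1996-10-19, so the next rule applies.
Dimitriou and Johansson both have years of continuous service 34 years, so the next rule applies.
Among Dimitriou and Johansson, alphabetically by surname: Dimitriou before Johansson.
Full order: Beaumont, Mbeki, Dimitriou, Johansson, Harlow.

Beaumont, Mbeki, Dimitriou, Johansson, Harlow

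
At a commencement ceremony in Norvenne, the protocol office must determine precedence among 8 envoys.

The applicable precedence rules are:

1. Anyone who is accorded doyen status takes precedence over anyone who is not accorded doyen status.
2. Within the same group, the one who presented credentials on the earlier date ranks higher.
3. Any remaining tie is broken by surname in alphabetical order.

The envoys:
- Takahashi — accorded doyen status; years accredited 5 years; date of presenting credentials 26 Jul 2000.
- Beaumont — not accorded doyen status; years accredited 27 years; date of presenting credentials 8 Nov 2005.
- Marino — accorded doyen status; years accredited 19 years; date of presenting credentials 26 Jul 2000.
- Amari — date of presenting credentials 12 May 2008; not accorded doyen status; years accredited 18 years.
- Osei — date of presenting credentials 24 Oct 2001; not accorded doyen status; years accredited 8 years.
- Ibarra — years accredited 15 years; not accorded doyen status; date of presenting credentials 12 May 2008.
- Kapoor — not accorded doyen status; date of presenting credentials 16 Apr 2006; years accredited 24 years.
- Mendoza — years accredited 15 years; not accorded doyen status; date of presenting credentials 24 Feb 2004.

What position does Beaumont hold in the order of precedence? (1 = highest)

By the first rule: Marino and Takahashi (both accorded doyen status); then Osei, Mendoza, Beaumont, Kapoor, Amari and Ibarra (each not accorded doyen status).
Marino and Takahashi both have date of presenting credentials 26 Jul 2000, so the next rule applies.
Among Marino and Takahashi, alphabetically by surname: Marino before Takahashi.
Among Osei, Mendoza, Beaumont, Kapoor, Amari and Ibarra, by date of presenting credentials (earlier first): Osei (24 Oct 2001) before Mendoza (24 Feb 2004) before Beaumont (8 Nov 2005) before Kapoor (16 Apr 2006) before Amari and Ibarra (12 May 2008).
Among Amari and Ibarra, alphabetically by surname: Amari before Ibarra.
Order: Marino, Takahashi, Osei, Mendoza, Beaumont, Kapoor, Amari, Ibarra. So position 5.

5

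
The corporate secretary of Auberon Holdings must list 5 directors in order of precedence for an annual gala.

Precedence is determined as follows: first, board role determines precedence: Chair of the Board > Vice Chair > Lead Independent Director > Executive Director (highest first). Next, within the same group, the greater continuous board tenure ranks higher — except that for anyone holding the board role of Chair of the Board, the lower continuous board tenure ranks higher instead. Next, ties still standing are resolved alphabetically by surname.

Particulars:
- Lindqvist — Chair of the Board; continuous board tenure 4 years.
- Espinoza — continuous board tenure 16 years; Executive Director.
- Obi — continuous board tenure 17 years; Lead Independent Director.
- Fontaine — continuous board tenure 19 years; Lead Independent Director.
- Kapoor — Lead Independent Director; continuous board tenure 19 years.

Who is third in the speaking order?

By board role: Lindqvist (Chair of the Board); then Fontaine, Kapoor and Obi (Lead Independent Director); then Espinoza (Executive Director).
Among Fontaine, Kapoor and Obi, by continuous board tenure (higher first): Fontaine and Kapoor (19 years) before Obi (17 years).
Among Fontaine and Kapoor, alphabetically by surname: Fontaine before Kapoor.
Order: Lindqvist, Fontaine, Kapoor, Obi, Espinoza.

Kapoor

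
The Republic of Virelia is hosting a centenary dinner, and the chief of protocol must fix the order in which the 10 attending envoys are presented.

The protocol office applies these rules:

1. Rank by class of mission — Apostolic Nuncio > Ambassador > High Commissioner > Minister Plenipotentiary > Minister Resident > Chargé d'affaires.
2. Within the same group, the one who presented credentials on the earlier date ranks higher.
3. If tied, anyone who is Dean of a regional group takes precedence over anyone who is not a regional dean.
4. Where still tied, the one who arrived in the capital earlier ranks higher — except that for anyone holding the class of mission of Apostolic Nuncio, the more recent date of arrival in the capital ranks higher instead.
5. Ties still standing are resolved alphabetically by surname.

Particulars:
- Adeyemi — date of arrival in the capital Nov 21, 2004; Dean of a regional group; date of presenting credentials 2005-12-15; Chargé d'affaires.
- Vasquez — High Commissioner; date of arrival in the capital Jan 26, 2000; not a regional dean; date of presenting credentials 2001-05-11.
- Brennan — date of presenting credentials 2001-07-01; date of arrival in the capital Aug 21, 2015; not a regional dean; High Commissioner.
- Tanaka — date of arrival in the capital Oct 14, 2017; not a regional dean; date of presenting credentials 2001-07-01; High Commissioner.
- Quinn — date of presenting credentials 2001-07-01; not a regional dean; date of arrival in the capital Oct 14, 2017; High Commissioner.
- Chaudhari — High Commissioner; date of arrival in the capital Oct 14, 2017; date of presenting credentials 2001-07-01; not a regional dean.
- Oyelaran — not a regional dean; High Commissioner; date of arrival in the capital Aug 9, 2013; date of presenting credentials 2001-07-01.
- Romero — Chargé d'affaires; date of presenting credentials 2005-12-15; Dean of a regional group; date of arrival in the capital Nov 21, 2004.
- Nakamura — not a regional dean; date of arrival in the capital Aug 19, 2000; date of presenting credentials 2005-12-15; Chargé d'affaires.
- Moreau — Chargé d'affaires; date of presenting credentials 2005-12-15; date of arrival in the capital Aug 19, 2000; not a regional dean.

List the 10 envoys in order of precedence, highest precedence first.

By class of mission: Vasquez, Oyelaran, Brennan, Chaudhari, Quinn and Tanaka (High Commissioner); then Adeyemi, Romero, Moreau and Nakamura (Chargé d'affaires).
Among Vasquez, Oyelaran, Brennan, Chaudhari, Quinn and Tanaka, by date of presenting credentials (earlier first): Vasquez (2001-05-11) before Oyelaran, Brennan, Chaudhari, Quinn and Tanaka (2001-07-01).
Oyelaran, Brennan, Chaudhari, Quinn and Tanaka are each not a regional dean, so the next rule applies.
Among Oyelaran, Brennan, Chaudhari, Quinn and Tanaka, by date of arrival in the capital (earlier first): Oyelaran (Aug 9, 2013) before Brennan (Aug 21, 2015) before Chaudhari, Quinn and Tanaka (Oct 14, 2017).
Among Chaudhari, Quinn and Tanaka, alphabetically by surname: Chaudhari before Quinn before Tanaka.
Adeyemi, Romero, Moreau and Nakamura all have date of presenting credentials 2005-12-15, so the next rule applies.
Among Adeyemi, Romero, Moreau and Nakamura, Dean of a regional group before not a regional dean: Adeyemi and Romero (Dean of a regional group) before Moreau and Nakamura (not a regional dean).
Adeyemi and Romero both have date of arrival in the capital Nov 21, 2004, so the next rule applies.
Among Adeyemi and Romero, alphabetically by surname: Adeyemi before Romero.
Moreau and Nakamura both have date of arrival in the capital Aug 19, 2000, so the next rule applies.
Among Moreau and Nakamura, alphabetically by surname: Moreau before Nakamura.
Full order: Vasquez, Oyelaran, Brennan, Chaudhari, Quinn, Tanaka, Adeyemi, Romero, Moreau, Nakamura.

Vasquez, Oyelaran, Brennan, Chaudhari, Quinn, Tanaka, Adeyemi, Romero, Moreau, Nakamura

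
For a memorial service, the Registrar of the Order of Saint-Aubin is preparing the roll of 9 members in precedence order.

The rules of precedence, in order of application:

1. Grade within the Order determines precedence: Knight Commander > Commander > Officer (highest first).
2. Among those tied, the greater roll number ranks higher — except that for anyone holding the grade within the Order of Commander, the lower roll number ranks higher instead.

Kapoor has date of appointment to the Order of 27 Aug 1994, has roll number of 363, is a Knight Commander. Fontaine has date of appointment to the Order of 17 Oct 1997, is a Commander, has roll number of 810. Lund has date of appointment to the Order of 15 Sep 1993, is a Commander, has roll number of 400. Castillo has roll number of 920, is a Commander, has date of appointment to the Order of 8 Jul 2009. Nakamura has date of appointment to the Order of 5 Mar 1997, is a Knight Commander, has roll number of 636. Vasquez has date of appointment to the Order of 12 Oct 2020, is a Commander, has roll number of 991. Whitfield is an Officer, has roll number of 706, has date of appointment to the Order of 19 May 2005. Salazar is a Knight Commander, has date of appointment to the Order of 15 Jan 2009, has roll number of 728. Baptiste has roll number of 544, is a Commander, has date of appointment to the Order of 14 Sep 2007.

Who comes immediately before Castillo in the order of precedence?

Fontaine

By grade within the Order: Salazar, Nakamura and Kapoor (Knight Commander); then Lund, Baptiste, Fontaine, Castillo and Vasquez (Commander); then Whitfield (Officer).
Among Salazar, Nakamura and Kapoor, by roll number (higher first): Salazar (728) before Nakamura (636) before Kapoor (363).
Among Lund, Baptiste, Fontaine, Castillo and Vasquez, by roll number (lower first) (reversed rule for this group): Lund (400) before Baptiste (544) before Fontaine (810) before Castillo (920) before Vasquez (991).
Order: Salazar, Nakamura, Kapoor, Lund, Baptiste, Fontaine, Castillo, Vasquez, Whitfield.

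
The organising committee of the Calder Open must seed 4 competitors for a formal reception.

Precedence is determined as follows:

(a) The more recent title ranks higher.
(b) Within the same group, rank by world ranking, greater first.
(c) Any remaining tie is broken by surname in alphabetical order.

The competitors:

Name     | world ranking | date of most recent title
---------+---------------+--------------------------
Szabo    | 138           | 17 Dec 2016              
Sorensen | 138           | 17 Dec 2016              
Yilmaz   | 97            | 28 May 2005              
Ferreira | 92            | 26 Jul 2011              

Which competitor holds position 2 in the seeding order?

Szabo

By date of most recent title (later first): Sorensen and Szabo (both 17 Dec 2016); then Ferreira (26 Jul 2011); then Yilmaz (28 May 2005).
Sorensen and Szabo both have world ranking 138, so the next rule applies.
Among Sorensen and Szabo, alphabetically by surname: Sorensen before Szabo.
Order: Sorensen, Szabo, Ferreira, Yilmaz.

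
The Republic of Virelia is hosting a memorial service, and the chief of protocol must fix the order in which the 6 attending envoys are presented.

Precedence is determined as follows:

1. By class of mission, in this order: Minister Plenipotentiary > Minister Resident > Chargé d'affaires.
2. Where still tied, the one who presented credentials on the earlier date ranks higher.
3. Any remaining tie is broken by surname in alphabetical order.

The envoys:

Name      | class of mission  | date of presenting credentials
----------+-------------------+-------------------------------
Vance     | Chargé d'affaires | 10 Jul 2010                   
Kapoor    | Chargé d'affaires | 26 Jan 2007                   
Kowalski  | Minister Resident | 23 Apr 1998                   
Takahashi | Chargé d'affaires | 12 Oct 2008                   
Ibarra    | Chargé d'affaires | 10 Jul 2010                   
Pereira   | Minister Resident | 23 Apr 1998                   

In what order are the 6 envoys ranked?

By class of mission: Kowalski and Pereira (Minister Resident); then Kapoor, Takahashi, Ibarra and Vance (Chargé d'affaires).
Kowalski and Pereira both have date of presenting credentials 23 Apr 1998, so the next rule applies.
Among Kowalski and Pereira, alphabetically by surname: Kowalski before Pereira.
Among Kapoor, Takahashi, Ibarra and Vance, by date of presenting credentials (earlier first): Kapoor (26 Jan 2007) before Takahashi (12 Oct 2008) before Ibarra and Vance (10 Jul 2010).
Among Ibarra and Vance, alphabetically by surname: Ibarra before Vance.
Full order: Kowalski, Pereira, Kapoor, Takahashi, Ibarra, Vance.

Kowalski, Pereira, Kapoor, Takahashi, Ibarra, Vance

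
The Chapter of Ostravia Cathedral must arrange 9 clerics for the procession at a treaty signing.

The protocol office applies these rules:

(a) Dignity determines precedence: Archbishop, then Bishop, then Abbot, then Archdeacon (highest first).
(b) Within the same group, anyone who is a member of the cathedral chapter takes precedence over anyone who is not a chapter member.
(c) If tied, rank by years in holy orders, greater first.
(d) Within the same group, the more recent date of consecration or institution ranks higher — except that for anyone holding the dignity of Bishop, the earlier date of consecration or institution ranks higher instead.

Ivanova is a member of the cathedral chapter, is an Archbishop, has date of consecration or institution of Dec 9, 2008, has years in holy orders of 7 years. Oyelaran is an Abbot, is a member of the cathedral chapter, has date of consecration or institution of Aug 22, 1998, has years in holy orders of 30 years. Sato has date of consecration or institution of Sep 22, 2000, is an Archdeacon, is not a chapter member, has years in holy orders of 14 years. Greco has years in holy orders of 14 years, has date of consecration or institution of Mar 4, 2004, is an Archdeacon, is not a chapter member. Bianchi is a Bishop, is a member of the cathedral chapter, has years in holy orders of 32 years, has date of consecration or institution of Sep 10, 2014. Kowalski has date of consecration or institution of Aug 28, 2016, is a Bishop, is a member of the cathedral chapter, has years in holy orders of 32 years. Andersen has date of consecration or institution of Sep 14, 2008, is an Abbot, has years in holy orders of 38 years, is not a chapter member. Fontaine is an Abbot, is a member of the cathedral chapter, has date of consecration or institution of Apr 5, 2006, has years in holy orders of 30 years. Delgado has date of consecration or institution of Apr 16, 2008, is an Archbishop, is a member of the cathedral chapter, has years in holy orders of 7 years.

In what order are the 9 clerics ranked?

Ivanova, Delgado, Bianchi, Kowalski, Fontaine, Oyelaran, Andersen, Greco, Sato

By dignity: Ivanova and Delgado (Archbishop); then Bianchi and Kowalski (Bishop); then Fontaine, Oyelaran and Andersen (Abbot); then Greco and Sato (Archdeacon).
Ivanova and Delgado are each a member of the cathedral chapter, so the next rule applies.
Ivanova and Delgado both have years in holy orders 7 years, so the next rule applies.
Among Ivanova and Delgado, by date of consecration or institution (later first): Ivanova (Dec 9, 2008) before Delgado (Apr 16, 2008).
Bianchi and Kowalski are each a member of the cathedral chapter, so the next rule applies.
Bianchi and Kowalski both have years in holy orders 32 years, so the next rule applies.
Among Bianchi and Kowalski, by date of consecration or institution (earlier first) (reversed rule for this group): Bianchi (Sep 10, 2014) before Kowalski (Aug 28, 2016).
Among Fontaine, Oyelaran and Andersen, a member of the cathedral chapter before not a chapter member: Fontaine and Oyelaran (a member of the cathedral chapter) before Andersen (not a chapter member).
Fontaine and Oyelaran both have years in holy orders 30 years, so the next rule applies.
Among Fontaine and Oyelaran, by date of consecration or institution (later first): Fontaine (Apr 5, 2006) before Oyelaran (Aug 22, 1998).
Greco and Sato are each not a chapter member, so the next rule applies.
Greco and Sato both have years in holy orders 14 years, so the next rule applies.
Among Greco and Sato, by date of consecration or institution (later first): Greco (Mar 4, 2004) before Sato (Sep 22, 2000).
Full order: Ivanova, Delgado, Bianchi, Kowalski, Fontaine, Oyelaran, Andersen, Greco, Sato.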